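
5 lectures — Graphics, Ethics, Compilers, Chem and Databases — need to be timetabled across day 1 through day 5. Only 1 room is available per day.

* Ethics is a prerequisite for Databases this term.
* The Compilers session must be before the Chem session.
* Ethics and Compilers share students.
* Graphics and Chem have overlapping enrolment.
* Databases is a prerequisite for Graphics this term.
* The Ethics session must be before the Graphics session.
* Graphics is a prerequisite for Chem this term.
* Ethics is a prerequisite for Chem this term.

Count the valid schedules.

4

Enumerating: Databases -> day 2, Compilers -> day 4, Ethics -> day 1, Chem -> day 5, Graphics -> day 3 | Compilers in day 3; Ethics in day 1; Chem in day 5; Graphics in day 4; Databases in day 2 | Chem in day 5, Ethics in day 1, Graphics in day 4, Compilers in day 2, Databases in day 3 | Databases=day 3, Ethics=day 2, Graphics=day 4, Chem=day 5, Compilers=day 1.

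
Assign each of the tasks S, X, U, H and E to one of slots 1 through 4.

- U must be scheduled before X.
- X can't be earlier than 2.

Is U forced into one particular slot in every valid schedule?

U can be 1 (e.g. S -> 1, H -> 1, U -> 1, X -> 2, E -> 1) or 2 (e.g. U -> 2, H -> 1, X -> 3, E -> 1, S -> 1).

No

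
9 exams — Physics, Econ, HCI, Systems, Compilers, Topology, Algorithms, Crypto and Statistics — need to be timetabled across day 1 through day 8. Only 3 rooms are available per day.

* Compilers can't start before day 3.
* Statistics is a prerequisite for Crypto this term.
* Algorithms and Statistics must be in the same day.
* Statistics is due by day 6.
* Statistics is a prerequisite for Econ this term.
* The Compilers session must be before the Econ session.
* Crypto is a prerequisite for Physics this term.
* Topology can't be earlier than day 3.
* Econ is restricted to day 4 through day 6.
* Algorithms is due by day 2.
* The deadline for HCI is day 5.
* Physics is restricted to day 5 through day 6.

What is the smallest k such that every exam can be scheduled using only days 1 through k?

5 days

The precedence chain requires at least 3 distinct days.
With at most 3 per day and 9 exams, at least 3 days are needed.
Physics can't be placed before day 5, so the schedule must run through at least day 5.
5 works (last occupied day: day 5): for example Econ -> day 4; Compilers -> day 3; Crypto -> day 2; Statistics -> day 1; HCI -> day 1; Algorithms -> day 1; Physics -> day 5; Topology -> day 3; Systems -> day 2.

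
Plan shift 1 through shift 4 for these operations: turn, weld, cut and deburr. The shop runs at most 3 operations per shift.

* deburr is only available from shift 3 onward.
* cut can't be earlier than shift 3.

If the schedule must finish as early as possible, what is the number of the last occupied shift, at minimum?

3

With at most 3 per shift and 4 operations, at least 2 shifts are needed.
cut can't be placed before shift 3, so the schedule must run through at least shift 3.
3 works (last occupied shift: shift 3): for example turn in shift 1, deburr in shift 3, cut in shift 3, weld in shift 1.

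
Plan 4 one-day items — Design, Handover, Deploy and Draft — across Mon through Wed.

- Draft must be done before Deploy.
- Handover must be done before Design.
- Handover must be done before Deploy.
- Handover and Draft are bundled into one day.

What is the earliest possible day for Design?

Precedence pushes Design to at least Tue.
Design at Tue is achievable: Deploy in Tue, Draft in Mon, Design in Tue, Handover in Mon.

Tue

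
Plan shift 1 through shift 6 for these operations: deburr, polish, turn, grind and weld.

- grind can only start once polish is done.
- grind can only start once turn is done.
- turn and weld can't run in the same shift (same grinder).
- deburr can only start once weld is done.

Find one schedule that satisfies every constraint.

weld=shift 2; grind=shift 2; deburr=shift 3; polish=shift 1; turn=shift 1

Checking: polish(shift 1) before grind(shift 2); turn(shift 1) before grind(shift 2); weld(shift 2) before deburr(shift 3); turn(shift 1) != weld(shift 2).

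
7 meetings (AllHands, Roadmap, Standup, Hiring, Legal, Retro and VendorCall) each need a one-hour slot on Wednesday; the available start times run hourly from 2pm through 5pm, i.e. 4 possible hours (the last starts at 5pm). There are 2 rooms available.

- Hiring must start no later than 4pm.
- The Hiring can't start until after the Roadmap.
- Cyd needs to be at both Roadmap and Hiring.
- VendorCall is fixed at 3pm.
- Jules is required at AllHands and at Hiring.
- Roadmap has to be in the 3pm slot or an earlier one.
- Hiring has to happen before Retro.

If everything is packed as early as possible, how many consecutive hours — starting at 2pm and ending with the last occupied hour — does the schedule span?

The precedence chain requires at least 3 distinct hours.
With at most 2 per hour and 7 meetings, at least 4 hours are needed.
4 works (last occupied hour: 5pm): for example AllHands -> 2pm, Roadmap -> 2pm, Legal -> 5pm, Hiring -> 3pm, VendorCall -> 3pm, Standup -> 4pm, Retro -> 4pm.

4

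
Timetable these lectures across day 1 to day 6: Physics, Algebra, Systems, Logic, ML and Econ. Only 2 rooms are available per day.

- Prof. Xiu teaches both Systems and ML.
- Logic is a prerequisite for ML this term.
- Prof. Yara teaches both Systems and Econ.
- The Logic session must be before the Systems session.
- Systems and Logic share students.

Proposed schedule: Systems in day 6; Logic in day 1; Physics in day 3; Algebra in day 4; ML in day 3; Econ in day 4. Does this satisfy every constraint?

Yes, all constraints hold

The Logic session must be before the Systems session — holds.
Systems and Logic share students — holds.
Prof. Xiu teaches both Systems and ML — holds.
Logic is a prerequisite for ML this term — holds.
Prof. Yara teaches both Systems and Econ — holds.
Only 2 rooms are available per day — holds.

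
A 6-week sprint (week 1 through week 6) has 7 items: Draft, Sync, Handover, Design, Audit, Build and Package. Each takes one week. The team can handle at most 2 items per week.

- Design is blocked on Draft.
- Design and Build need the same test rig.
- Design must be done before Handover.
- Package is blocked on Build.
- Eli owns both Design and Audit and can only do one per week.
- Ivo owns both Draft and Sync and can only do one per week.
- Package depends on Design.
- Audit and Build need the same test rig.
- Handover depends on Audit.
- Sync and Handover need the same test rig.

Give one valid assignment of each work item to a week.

Handover in week 3; Build in week 3; Design in week 2; Draft in week 1; Package in week 4; Audit in week 1; Sync in week 2

Checking: Design(week 2) before Package(week 4); Audit(week 1) before Handover(week 3); Draft(week 1) before Design(week 2); Build(week 3) before Package(week 4); Design(week 2) before Handover(week 3); Sync(week 2) != Handover(week 3); Audit(week 1) != Build(week 3); Draft(week 1) != Sync(week 2); Design(week 2) != Audit(week 1); Design(week 2) != Build(week 3); max 2 per week (cap 2).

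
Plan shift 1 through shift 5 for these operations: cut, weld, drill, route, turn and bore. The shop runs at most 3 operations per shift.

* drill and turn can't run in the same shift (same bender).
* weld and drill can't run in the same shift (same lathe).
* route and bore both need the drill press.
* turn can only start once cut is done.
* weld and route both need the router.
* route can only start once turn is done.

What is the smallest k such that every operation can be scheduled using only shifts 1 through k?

The precedence chain requires at least 3 distinct shifts.
With at most 3 per shift and 6 operations, at least 2 shifts are needed.
3 works (last occupied shift: shift 3): for example turn in shift 2; weld in shift 1; cut in shift 1; route in shift 3; drill in shift 3; bore in shift 1.

3 shifts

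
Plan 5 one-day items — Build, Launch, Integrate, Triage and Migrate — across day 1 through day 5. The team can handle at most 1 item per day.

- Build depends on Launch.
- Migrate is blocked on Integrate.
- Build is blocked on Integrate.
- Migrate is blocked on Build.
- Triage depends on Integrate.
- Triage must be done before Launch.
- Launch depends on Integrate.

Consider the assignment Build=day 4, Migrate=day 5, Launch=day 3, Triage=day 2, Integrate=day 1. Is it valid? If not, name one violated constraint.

Migrate is blocked on Build — holds.
Launch depends on Integrate — holds.
Triage depends on Integrate — holds.
Build is blocked on Integrate — holds.
Build depends on Launch — holds.
Triage must be done before Launch — holds.
The team can handle at most 1 item per day — holds.
Migrate is blocked on Integrate — holds.

Yes, all constraints hold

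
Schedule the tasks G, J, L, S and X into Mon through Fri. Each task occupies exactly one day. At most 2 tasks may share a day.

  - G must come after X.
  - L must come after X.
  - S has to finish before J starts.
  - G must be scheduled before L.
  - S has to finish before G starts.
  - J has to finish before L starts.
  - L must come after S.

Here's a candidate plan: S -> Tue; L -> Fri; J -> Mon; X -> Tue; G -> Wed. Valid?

J has to finish before L starts — holds.
At most 2 tasks may share a day — holds.
G must come after X — holds.
G must be scheduled before L — holds.
S has to finish before J starts — violated.
L must come after X — holds.
L must come after S — holds.
S has to finish before G starts — holds.

No. S has to finish before J starts is not satisfied.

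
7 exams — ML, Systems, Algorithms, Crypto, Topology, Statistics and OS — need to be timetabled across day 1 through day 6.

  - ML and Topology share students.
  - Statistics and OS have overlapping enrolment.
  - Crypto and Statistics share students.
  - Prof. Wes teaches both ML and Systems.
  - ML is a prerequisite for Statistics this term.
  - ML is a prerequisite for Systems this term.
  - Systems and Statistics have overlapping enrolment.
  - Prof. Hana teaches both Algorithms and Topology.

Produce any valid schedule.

OS=day 1; Topology=day 2; Crypto=day 1; Statistics=day 3; Systems=day 2; Algorithms=day 1; ML=day 1

Checking: ML(day 1) before Systems(day 2); ML(day 1) before Statistics(day 3); Statistics(day 3) != OS(day 1); Algorithms(day 1) != Topology(day 2); ML(day 1) != Topology(day 2); ML(day 1) != Systems(day 2); Systems(day 2) != Statistics(day 3); Crypto(day 1) != Statistics(day 3).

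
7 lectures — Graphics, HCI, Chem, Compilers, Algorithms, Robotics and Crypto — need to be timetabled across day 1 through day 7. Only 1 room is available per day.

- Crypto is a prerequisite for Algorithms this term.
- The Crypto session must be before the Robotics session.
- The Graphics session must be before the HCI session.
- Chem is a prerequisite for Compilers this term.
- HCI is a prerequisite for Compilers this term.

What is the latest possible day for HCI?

day 6

Precedence pushes HCI to at least day 2; downstream work caps HCI at day 6.
HCI at day 6 is achievable: Compilers=day 7, HCI=day 6, Crypto=day 1, Graphics=day 2, Chem=day 3, Robotics=day 5, Algorithms=day 4.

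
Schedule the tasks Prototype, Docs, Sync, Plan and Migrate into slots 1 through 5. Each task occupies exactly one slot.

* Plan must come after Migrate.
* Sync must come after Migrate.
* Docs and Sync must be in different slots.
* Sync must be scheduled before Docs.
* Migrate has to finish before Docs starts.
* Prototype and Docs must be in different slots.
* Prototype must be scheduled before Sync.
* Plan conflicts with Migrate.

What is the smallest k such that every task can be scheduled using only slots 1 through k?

3 slots

The precedence chain requires at least 3 distinct slots.
3 works (last occupied slot: 3): for example Plan -> 2; Prototype -> 1; Docs -> 3; Migrate -> 1; Sync -> 2.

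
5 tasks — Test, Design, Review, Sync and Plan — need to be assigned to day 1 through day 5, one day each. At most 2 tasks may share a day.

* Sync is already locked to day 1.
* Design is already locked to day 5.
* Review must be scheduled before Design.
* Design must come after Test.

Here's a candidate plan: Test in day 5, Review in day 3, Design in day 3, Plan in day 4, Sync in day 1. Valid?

No — it violates: Design must come after Test

Design must come after Test — violated.
At most 2 tasks may share a day — holds.
Review must be scheduled before Design — violated.
Design is already locked to day 5 — violated.
Sync is already locked to day 1 — holds.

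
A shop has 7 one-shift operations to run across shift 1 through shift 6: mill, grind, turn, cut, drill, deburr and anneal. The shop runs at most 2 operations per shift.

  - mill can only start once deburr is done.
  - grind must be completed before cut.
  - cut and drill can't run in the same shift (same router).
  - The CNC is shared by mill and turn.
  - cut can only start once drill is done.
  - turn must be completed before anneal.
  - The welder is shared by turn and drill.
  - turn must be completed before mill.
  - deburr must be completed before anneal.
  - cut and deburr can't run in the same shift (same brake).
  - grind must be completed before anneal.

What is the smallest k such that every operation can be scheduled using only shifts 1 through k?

The precedence chain requires at least 2 distinct shifts.
With at most 2 per shift and 7 operations, at least 4 shifts are needed.
4 works (last occupied shift: shift 4): for example drill in shift 3; deburr in shift 1; turn in shift 1; mill in shift 2; anneal in shift 3; cut in shift 4; grind in shift 2.

4 shifts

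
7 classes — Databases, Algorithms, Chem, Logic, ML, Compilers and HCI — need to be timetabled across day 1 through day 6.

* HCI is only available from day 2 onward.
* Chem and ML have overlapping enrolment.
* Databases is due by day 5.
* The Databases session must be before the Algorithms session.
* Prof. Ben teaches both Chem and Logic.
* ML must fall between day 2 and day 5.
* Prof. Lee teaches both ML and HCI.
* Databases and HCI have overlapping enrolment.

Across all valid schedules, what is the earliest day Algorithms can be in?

Precedence pushes Algorithms to at least day 2.
Algorithms at day 2 is achievable: Algorithms=day 2; ML=day 2; Logic=day 2; Chem=day 1; HCI=day 3; Compilers=day 1; Databases=day 1.

day 2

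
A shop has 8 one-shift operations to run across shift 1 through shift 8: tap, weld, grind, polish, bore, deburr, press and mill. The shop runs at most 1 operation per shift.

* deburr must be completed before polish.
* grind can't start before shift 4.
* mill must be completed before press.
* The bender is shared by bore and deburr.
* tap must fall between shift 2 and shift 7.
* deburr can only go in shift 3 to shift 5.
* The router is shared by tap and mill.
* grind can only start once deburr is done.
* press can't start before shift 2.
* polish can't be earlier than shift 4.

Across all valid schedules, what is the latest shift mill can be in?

Downstream work caps mill at shift 7.
mill at shift 7 is achievable: press=shift 8; tap=shift 2; deburr=shift 3; grind=shift 4; bore=shift 6; weld=shift 1; mill=shift 7; polish=shift 5.

shift 7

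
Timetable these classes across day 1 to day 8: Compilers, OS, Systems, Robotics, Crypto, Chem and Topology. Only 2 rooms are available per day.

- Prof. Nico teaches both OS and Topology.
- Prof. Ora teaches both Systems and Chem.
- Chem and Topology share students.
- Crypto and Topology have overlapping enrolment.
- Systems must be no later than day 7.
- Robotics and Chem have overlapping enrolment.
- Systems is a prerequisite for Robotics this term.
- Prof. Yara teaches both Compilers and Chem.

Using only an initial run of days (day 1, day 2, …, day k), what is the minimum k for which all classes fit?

The precedence chain requires at least 2 distinct days.
With at most 2 per day and 7 classes, at least 4 days are needed.
4 works (last occupied day: day 4): for example Chem=day 3; Systems=day 1; Topology=day 4; OS=day 2; Crypto=day 3; Robotics=day 2; Compilers=day 1.

4 days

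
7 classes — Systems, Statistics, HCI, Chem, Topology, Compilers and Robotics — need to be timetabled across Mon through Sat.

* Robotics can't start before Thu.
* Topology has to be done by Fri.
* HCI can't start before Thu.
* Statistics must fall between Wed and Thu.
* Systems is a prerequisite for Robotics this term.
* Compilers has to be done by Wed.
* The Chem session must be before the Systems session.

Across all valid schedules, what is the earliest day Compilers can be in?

Compilers's own window allows nothing later than Wed.
Compilers at Mon is achievable: Robotics in Thu; Compilers in Mon; Systems in Tue; Chem in Mon; HCI in Thu; Statistics in Wed; Topology in Mon.

Mon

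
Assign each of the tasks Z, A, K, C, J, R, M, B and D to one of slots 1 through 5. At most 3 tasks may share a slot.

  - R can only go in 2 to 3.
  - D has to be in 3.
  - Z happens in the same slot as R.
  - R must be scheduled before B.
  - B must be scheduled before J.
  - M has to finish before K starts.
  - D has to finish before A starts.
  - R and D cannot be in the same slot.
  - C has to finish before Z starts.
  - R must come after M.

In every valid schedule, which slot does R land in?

R's window is 2–3.
D is fixed at 3, and R can't share a slot with D.
So R must be 2.

2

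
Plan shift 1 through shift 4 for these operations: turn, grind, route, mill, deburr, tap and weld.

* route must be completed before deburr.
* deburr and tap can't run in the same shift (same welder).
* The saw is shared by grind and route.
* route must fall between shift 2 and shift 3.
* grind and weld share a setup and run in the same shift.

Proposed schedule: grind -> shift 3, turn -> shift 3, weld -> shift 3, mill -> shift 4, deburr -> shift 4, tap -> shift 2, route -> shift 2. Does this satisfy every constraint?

The saw is shared by grind and route — holds.
route must fall between shift 2 and shift 3 — holds.
route must be completed before deburr — holds.
grind and weld share a setup and run in the same shift — holds.
deburr and tap can't run in the same shift (same welder) — holds.

Valid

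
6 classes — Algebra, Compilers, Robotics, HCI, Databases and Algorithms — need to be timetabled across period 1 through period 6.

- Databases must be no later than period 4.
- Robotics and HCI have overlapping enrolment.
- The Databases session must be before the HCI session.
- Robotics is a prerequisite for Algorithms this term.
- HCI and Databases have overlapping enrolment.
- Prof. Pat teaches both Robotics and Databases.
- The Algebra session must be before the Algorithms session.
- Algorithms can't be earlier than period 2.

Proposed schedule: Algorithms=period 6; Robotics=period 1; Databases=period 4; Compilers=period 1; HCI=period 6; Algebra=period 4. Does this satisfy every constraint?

Yes, all constraints hold

The Databases session must be before the HCI session — holds.
Robotics is a prerequisite for Algorithms this term — holds.
Databases must be no later than period 4 — holds.
Robotics and HCI have overlapping enrolment — holds.
Prof. Pat teaches both Robotics and Databases — holds.
HCI and Databases have overlapping enrolment — holds.
The Algebra session must be before the Algorithms session — holds.
Algorithms can't be earlier than period 2 — holds.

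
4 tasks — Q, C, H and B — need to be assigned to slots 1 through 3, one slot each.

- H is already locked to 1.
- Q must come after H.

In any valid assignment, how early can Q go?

Precedence pushes Q to at least 2.
Q at 2 is achievable: C=1; B=1; Q=2; H=1.

2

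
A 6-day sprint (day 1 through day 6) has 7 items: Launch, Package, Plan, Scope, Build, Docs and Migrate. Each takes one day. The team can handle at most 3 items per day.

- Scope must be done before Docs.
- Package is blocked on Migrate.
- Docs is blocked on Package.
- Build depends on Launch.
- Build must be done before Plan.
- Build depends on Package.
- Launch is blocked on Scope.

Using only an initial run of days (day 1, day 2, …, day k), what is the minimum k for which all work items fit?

The precedence chain requires at least 4 distinct days.
With at most 3 per day and 7 work items, at least 3 days are needed.
4 works (last occupied day: day 4): for example Package=day 2; Migrate=day 1; Docs=day 3; Build=day 3; Plan=day 4; Launch=day 2; Scope=day 1.

4 days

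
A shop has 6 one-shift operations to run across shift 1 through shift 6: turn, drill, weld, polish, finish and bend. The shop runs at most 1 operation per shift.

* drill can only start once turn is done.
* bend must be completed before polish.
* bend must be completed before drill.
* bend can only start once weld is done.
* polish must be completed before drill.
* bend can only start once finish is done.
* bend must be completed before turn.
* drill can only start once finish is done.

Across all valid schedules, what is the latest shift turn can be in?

shift 5

Precedence pushes turn to at least shift 3; downstream work caps turn at shift 5.
turn at shift 5 is achievable: polish -> shift 4, finish -> shift 1, turn -> shift 5, drill -> shift 6, bend -> shift 3, weld -> shift 2.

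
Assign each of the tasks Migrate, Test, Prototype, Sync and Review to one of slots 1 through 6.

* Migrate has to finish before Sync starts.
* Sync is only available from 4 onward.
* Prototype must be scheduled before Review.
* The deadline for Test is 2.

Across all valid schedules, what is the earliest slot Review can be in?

2

Precedence pushes Review to at least 2.
Review at 2 is achievable: Sync -> 4, Migrate -> 1, Review -> 2, Test -> 1, Prototype -> 1.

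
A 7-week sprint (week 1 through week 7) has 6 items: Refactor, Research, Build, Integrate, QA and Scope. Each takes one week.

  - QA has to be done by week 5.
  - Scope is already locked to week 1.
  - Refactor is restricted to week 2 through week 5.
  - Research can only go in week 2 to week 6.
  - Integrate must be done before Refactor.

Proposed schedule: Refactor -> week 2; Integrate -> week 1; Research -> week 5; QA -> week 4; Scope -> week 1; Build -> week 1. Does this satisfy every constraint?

Scope is already locked to week 1 — holds.
Integrate must be done before Refactor — holds.
QA has to be done by week 5 — holds.
Research can only go in week 2 to week 6 — holds.
Refactor is restricted to week 2 through week 5 — holds.

Yes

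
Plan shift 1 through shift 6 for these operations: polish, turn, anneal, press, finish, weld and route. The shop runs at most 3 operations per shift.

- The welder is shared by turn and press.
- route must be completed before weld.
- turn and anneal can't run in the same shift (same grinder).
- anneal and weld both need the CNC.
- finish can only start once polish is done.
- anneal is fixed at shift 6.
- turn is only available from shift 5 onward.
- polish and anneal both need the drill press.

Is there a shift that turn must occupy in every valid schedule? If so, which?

turn's window is shift 5–shift 6.
anneal is fixed at shift 6, and turn can't share a shift with anneal.
So turn must be shift 5.

shift 5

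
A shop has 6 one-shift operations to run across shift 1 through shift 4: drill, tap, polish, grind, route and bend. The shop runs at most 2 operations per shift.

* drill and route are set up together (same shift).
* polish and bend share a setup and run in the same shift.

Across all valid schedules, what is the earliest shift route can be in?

shift 1

route at shift 1 is achievable: route -> shift 1; bend -> shift 3; tap -> shift 2; grind -> shift 2; drill -> shift 1; polish -> shift 3.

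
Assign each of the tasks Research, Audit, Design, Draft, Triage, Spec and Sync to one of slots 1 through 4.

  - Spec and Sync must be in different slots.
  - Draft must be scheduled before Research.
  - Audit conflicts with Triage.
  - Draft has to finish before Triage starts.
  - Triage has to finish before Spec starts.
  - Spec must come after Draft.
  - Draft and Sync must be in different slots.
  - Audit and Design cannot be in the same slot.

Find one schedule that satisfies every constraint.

Research=2, Spec=3, Audit=1, Draft=1, Triage=2, Sync=2, Design=2

Checking: Triage(2) before Spec(3); Draft(1) before Triage(2); Draft(1) before Research(2); Draft(1) before Spec(3); Audit(1) != Design(2); Audit(1) != Triage(2); Spec(3) != Sync(2); Draft(1) != Sync(2).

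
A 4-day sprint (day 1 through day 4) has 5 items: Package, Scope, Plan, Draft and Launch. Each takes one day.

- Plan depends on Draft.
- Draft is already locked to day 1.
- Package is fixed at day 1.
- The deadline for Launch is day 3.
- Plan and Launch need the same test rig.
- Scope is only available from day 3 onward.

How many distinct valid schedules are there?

14

Splitting on Scope: it can be day 3 (7), day 4 (7). Listing each branch's schedules as (Package, Plan, Draft, Launch) by day number:
Scope=day 3: (1,2,1,1) (1,2,1,3) (1,3,1,1) (1,3,1,2) (1,4,1,1) (1,4,1,2) (1,4,1,3) — 7.
Scope=day 4: (1,2,1,1) (1,2,1,3) (1,3,1,1) (1,3,1,2) (1,4,1,1) (1,4,1,2) (1,4,1,3) — 7.
Summing: 7 + 7 = 14.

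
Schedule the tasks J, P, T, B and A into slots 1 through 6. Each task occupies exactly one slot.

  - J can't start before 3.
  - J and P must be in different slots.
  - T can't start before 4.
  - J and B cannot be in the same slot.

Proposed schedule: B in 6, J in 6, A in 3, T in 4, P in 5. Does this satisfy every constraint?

Invalid. J and B cannot be in the same slot.

J and B cannot be in the same slot — violated.
J and P must be in different slots — holds.
J can't start before 3 — holds.
T can't start before 4 — holds.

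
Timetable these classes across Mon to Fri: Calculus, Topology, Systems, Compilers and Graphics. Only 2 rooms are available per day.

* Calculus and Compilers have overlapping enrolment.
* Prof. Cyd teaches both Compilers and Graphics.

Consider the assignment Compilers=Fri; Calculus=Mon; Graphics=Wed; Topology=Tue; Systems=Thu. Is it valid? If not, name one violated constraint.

Yes, all constraints hold

Calculus and Compilers have overlapping enrolment — holds.
Prof. Cyd teaches both Compilers and Graphics — holds.
Only 2 rooms are available per day — holds.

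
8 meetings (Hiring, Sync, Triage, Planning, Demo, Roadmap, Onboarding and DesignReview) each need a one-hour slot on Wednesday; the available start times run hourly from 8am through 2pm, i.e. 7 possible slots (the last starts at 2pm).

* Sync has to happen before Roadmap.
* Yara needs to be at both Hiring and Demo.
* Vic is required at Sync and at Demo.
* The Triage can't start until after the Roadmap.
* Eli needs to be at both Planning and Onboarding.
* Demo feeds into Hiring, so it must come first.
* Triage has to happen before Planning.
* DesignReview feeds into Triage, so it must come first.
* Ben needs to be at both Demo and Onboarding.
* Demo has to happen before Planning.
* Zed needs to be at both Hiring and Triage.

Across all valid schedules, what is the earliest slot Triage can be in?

Precedence pushes Triage to at least 10am; downstream work caps Triage at 1pm.
Triage at 10am is achievable: Triage=10am; Roadmap=9am; Hiring=11am; Planning=11am; Sync=8am; DesignReview=8am; Demo=9am; Onboarding=8am.

10am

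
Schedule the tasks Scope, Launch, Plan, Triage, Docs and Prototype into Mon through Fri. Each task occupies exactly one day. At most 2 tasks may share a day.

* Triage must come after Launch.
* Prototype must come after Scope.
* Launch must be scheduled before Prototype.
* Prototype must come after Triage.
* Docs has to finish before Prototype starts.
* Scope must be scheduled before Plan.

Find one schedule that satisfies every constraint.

Scope=Mon, Docs=Tue, Launch=Mon, Triage=Tue, Prototype=Wed, Plan=Wed

Checking: Launch(Mon) before Prototype(Wed); Scope(Mon) before Prototype(Wed); Launch(Mon) before Triage(Tue); Docs(Tue) before Prototype(Wed); Triage(Tue) before Prototype(Wed); Scope(Mon) before Plan(Wed); max 2 per day (cap 2).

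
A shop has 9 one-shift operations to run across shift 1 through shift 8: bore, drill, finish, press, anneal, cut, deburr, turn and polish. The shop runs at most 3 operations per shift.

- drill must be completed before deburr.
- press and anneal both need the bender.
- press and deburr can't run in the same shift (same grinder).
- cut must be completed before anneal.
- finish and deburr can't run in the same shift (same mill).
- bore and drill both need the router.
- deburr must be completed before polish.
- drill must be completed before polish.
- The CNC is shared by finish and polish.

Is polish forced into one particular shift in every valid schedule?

No

polish can be shift 3 (e.g. bore=shift 2, drill=shift 1, cut=shift 1, turn=shift 3, polish=shift 3, press=shift 3, deburr=shift 2, finish=shift 1, anneal=shift 2) or shift 4 (e.g. deburr in shift 2; anneal in shift 2; press in shift 3; turn in shift 3; cut in shift 1; polish in shift 4; drill in shift 1; bore in shift 2; finish in shift 1).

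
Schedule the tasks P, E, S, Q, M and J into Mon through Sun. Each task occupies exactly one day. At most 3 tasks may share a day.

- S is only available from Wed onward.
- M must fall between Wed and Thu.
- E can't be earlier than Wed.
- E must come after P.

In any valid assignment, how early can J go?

Mon

J at Mon is achievable: M=Wed, E=Wed, S=Wed, P=Mon, Q=Mon, J=Mon.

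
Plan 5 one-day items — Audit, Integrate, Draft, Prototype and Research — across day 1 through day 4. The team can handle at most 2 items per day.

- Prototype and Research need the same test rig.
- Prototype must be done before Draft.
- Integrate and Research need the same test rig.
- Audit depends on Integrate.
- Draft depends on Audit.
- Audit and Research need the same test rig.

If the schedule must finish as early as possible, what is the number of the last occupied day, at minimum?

3

The precedence chain requires at least 3 distinct days.
With at most 2 per day and 5 work items, at least 3 days are needed.
3 works (last occupied day: day 3): for example Audit -> day 2, Integrate -> day 1, Prototype -> day 1, Draft -> day 3, Research -> day 3.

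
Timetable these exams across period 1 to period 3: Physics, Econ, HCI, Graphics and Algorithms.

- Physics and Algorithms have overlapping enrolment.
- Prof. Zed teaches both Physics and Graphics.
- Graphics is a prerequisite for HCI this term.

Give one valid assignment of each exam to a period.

Graphics in period 1; Physics in period 2; HCI in period 2; Econ in period 1; Algorithms in period 1

Checking: Graphics(period 1) before HCI(period 2); Physics(period 2) != Algorithms(period 1); Physics(period 2) != Graphics(period 1).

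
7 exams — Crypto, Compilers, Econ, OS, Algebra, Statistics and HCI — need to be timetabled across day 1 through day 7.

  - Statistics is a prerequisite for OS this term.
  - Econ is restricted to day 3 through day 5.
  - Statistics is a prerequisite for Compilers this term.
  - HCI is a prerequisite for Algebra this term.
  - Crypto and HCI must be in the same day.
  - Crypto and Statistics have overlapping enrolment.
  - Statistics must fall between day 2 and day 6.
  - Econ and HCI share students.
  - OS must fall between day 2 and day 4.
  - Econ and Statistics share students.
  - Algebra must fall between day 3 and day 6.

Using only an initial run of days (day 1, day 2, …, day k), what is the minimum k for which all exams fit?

The precedence chain requires at least 2 distinct days.
Econ can't be placed before day 3, so the schedule must run through at least day 3.
3 works (last occupied day: day 3): for example HCI -> day 1; Econ -> day 3; OS -> day 3; Crypto -> day 1; Statistics -> day 2; Compilers -> day 3; Algebra -> day 3.

3 days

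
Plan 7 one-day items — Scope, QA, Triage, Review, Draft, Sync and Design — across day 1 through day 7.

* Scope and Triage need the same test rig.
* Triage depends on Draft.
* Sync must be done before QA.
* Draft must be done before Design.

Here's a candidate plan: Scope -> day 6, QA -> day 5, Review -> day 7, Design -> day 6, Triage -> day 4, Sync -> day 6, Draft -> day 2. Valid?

Draft must be done before Design — holds.
Sync must be done before QA — violated.
Scope and Triage need the same test rig — holds.
Triage depends on Draft — holds.

No. Sync must be done before QA is not satisfied.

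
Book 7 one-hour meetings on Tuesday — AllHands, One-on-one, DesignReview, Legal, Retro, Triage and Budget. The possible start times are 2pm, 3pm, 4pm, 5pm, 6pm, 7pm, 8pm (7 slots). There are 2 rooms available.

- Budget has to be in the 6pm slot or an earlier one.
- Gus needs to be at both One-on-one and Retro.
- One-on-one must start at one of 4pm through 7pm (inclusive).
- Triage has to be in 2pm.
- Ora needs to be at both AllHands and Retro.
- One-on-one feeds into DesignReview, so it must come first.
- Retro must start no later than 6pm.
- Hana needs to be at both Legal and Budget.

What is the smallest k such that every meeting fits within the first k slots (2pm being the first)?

4 slots

The precedence chain requires at least 2 distinct slots.
With at most 2 per slot and 7 meetings, at least 4 slots are needed.
Propagating the time windows through the other constraints, DesignReview can't land before 5pm — that is slot 4 counting from 2pm — so the schedule must run through at least 4 slots.
4 works (last occupied slot: 5pm): for example One-on-one in 4pm, AllHands in 2pm, Triage in 2pm, Budget in 4pm, Retro in 3pm, Legal in 3pm, DesignReview in 5pm.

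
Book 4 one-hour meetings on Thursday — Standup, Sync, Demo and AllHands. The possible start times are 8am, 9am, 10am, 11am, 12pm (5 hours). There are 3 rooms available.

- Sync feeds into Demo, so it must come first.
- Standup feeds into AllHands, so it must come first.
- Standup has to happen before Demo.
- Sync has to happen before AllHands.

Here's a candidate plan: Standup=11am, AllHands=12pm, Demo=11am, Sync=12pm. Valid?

No. Sync feeds into Demo, so it must come first is not satisfied.

Standup feeds into AllHands, so it must come first — holds.
Sync has to happen before AllHands — violated.
Standup has to happen before Demo — violated.
There are 3 rooms available — holds.
Sync feeds into Demo, so it must come first — violated.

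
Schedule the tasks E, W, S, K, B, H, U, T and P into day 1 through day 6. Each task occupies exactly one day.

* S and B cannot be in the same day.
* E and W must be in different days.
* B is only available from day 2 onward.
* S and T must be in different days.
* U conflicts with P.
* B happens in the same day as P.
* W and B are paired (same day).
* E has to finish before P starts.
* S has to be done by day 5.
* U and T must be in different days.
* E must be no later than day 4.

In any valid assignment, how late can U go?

day 6

U at day 6 is achievable: B=day 2; K=day 1; T=day 2; H=day 1; E=day 1; P=day 2; W=day 2; U=day 6; S=day 1.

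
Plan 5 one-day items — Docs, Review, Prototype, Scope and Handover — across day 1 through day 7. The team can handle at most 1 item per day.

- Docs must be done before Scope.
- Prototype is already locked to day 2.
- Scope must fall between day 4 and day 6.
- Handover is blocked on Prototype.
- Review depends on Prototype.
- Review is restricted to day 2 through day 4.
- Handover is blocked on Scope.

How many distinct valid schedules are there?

Splitting on Docs: it can be day 1 (9), day 3 (3), day 4 (3), day 5 (2). Listing each branch's schedules as (Review, Prototype, Scope, Handover) by day number:
Docs=day 1: (3,2,4,5) (3,2,4,6) (3,2,4,7) (3,2,5,6) (3,2,5,7) (3,2,6,7) (4,2,5,6) (4,2,5,7) (4,2,6,7) — 9.
Docs=day 3: (4,2,5,6) (4,2,5,7) (4,2,6,7) — 3.
Docs=day 4: (3,2,5,6) (3,2,5,7) (3,2,6,7) — 3.
Docs=day 5: (3,2,6,7) (4,2,6,7) — 2.
Summing: 9 + 3 + 3 + 2 = 17.

17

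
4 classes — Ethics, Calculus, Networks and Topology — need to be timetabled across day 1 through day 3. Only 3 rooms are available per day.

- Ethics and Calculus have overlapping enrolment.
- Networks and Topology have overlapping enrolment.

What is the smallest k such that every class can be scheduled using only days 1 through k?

With at most 3 per day and 4 classes, at least 2 days are needed.
2 works (last occupied day: day 2): for example Topology in day 2, Networks in day 1, Calculus in day 2, Ethics in day 1.

2 days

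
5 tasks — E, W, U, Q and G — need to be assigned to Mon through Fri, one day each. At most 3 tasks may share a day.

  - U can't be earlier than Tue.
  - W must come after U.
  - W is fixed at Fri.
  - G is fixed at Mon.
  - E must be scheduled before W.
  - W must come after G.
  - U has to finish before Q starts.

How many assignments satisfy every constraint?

24

Splitting on E: it can be Mon (6), Tue (6), Wed (6), Thu (6). Listing each branch's schedules as (W, U, Q, G):
E=Mon: (Fri,Tue,Wed,Mon) (Fri,Tue,Thu,Mon) (Fri,Tue,Fri,Mon) (Fri,Wed,Thu,Mon) (Fri,Wed,Fri,Mon) (Fri,Thu,Fri,Mon) — 6.
E=Tue: (Fri,Tue,Wed,Mon) (Fri,Tue,Thu,Mon) (Fri,Tue,Fri,Mon) (Fri,Wed,Thu,Mon) (Fri,Wed,Fri,Mon) (Fri,Thu,Fri,Mon) — 6.
E=Wed: (Fri,Tue,Wed,Mon) (Fri,Tue,Thu,Mon) (Fri,Tue,Fri,Mon) (Fri,Wed,Thu,Mon) (Fri,Wed,Fri,Mon) (Fri,Thu,Fri,Mon) — 6.
E=Thu: (Fri,Tue,Wed,Mon) (Fri,Tue,Thu,Mon) (Fri,Tue,Fri,Mon) (Fri,Wed,Thu,Mon) (Fri,Wed,Fri,Mon) (Fri,Thu,Fri,Mon) — 6.
Summing: 6 + 6 + 6 + 6 = 24.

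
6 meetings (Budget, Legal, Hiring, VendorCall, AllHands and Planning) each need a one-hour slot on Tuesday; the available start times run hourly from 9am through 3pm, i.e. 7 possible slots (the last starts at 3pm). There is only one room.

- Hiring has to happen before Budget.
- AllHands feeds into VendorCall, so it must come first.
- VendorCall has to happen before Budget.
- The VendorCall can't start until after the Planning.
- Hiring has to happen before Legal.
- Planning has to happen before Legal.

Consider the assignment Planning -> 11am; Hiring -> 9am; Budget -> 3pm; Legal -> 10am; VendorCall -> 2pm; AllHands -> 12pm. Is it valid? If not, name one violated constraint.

Planning has to happen before Legal — violated.
Hiring has to happen before Legal — holds.
VendorCall has to happen before Budget — holds.
The VendorCall can't start until after the Planning — holds.
Hiring has to happen before Budget — holds.
AllHands feeds into VendorCall, so it must come first — holds.
There is only one room — holds.

No — it violates: Planning has to happen before Legal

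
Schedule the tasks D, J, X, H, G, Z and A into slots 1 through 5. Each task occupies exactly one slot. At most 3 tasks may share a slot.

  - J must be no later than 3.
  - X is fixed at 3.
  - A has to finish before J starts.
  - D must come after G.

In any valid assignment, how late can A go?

Downstream work caps A at 2.
A at 2 is achievable: Z in 1, D in 2, A in 2, G in 1, X in 3, J in 3, H in 1.

2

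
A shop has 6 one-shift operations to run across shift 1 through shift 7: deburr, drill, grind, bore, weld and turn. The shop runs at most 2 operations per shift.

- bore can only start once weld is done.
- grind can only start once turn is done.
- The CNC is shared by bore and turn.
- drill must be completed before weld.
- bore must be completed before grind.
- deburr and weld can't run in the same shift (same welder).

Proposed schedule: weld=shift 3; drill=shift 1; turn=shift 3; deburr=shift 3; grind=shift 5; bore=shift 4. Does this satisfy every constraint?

No. deburr and weld can't run in the same shift (same welder) is not satisfied.

bore must be completed before grind — holds.
grind can only start once turn is done — holds.
bore can only start once weld is done — holds.
The CNC is shared by bore and turn — holds.
The shop runs at most 2 operations per shift — violated.
drill must be completed before weld — holds.
deburr and weld can't run in the same shift (same welder) — violated.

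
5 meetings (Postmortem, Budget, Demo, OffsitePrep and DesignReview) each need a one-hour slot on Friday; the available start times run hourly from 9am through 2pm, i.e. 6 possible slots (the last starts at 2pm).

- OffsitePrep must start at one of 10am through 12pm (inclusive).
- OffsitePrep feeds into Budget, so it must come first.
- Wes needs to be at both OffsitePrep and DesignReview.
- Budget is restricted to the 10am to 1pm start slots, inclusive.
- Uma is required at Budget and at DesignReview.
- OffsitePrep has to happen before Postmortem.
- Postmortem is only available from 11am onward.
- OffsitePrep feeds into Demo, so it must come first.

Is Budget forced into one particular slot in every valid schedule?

Budget can be 11am (e.g. Postmortem in 11am; OffsitePrep in 10am; Demo in 11am; DesignReview in 9am; Budget in 11am) or 12pm (e.g. Demo -> 11am; OffsitePrep -> 10am; Budget -> 12pm; Postmortem -> 11am; DesignReview -> 9am).

No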